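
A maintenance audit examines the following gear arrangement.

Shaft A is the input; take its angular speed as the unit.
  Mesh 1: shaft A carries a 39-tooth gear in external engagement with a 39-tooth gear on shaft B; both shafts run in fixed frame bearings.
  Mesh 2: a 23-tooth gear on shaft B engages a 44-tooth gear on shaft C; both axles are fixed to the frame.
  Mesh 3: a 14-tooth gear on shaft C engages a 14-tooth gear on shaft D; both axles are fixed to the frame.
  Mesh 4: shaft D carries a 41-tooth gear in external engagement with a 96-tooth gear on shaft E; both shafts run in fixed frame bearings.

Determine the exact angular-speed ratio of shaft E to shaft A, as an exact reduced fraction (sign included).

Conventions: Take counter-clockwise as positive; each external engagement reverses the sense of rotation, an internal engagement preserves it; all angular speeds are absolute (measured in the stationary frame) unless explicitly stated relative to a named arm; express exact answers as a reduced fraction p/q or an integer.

943/4224

class = fixed-axis compound train [4 meshes; 4 ratios multiply, 4 sense flips]
mesh 1 [39T→39T]: running ratio 1, sense −
mesh 2 [23T→44T]: running ratio 23/44, sense +
mesh 3 [14T→14T]: running ratio 23/44, sense −
mesh 4 [41T→96T]: running ratio 943/4224, sense +
ω_out/ω_in = 943/4224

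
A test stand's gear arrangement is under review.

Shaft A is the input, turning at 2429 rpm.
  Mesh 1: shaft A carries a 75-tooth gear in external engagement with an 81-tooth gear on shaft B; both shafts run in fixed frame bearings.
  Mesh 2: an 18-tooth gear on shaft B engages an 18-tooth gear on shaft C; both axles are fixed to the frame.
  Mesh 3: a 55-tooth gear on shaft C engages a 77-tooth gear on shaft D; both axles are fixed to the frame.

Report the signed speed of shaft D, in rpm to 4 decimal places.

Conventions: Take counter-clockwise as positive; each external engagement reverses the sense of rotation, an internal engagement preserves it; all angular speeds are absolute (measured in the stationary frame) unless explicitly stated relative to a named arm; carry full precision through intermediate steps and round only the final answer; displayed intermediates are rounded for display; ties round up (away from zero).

topology: fixed-axis compound train — 3 meshes, A→D
mesh 1 [75T→81T]: ω = 2429.0000×75/81 = 2249.0741 rpm, sense flips to −
mesh 2 [18T→18T]: ω = 2249.0741×18/18 = 2249.0741 rpm, sense flips to +
mesh 3 [55T→77T]: ω = 2249.0741×55/77 = 1606.4815 rpm, sense flips to −
signed output speed = -1606.4815 rpm

-1606.4815 rpm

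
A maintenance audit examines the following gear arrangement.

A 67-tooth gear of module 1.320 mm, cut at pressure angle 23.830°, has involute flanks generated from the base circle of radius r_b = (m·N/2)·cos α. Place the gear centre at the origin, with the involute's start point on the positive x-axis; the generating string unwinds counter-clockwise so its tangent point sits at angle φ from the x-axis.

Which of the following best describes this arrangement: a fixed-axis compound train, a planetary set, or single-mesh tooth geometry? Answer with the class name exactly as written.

single-mesh involute tooth geometry (67T wheel at module 1.320)
classification: single-mesh tooth geometry

single-mesh tooth geometry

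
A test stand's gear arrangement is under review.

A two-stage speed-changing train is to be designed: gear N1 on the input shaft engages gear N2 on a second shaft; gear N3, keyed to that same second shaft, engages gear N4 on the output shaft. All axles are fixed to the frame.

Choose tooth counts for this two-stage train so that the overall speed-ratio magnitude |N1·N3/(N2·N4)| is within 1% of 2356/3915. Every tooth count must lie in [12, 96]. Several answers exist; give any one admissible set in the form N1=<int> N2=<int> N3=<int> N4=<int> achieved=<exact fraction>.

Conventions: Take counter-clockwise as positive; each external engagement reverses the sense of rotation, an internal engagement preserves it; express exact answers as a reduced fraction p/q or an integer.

design class (target 2356/3915): fixed-axis compound train
target = 2356/3915 in lowest terms: an exact hit needs N1·N3 = k·2356 and N2·N4 = k·3915 for one integer k, every count in [12, 96]; additionally prefer no 1:1 stage (N1 ≠ N2, N3 ≠ N4)
k = 1: N1·N3 = 2356 = 31·76, N2·N4 = 3915 = 45·87
achieved = 31·76/(45·87) = 2356/3915; |achieved − target| = 0 ≤ 589/97875 ✓

N1=31 N2=45 N3=76 N4=87 achieved=2356/3915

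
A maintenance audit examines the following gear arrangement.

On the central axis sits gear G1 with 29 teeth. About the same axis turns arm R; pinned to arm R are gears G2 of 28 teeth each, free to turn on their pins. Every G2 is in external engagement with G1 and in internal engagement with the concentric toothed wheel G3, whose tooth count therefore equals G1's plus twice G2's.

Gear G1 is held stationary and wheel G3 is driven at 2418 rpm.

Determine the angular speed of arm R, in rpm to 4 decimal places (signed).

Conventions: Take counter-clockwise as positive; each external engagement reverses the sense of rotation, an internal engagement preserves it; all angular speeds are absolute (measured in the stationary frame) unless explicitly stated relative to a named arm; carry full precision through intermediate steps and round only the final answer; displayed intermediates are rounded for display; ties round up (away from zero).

planetary set (29T centre, 28T on arm, 85T internal) — Willis relation
normalise by the input: solve with ω_ring = 1, then scale by 2418 rpm
ring teeth: 29 + 2·28 = 85
29(ω_sun−ω_arm) = −85(ω_ring−ω_arm),  ω_sun = 0, ω_ring = 1
29(0−ω_arm) = −85(1−ω_arm)  ⇒  114·ω_arm = 85  ⇒  ω_arm = 85/114
scale: ω_arm = 85/114 × 2418 rpm = +1802.8947 rpm

+1802.8947 rpm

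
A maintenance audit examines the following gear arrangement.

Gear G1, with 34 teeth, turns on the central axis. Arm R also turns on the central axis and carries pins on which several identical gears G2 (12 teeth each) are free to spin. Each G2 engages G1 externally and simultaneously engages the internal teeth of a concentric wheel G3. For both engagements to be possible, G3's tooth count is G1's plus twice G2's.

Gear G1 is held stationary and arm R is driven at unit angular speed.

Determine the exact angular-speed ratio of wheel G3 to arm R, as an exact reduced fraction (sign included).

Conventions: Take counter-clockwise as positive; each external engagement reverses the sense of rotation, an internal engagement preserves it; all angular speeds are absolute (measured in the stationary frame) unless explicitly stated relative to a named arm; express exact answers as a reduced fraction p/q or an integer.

46/29

topology: planetary set — G1 34T / G2 12T / G3 58T, arm = carrier (Willis)
ring teeth: 34 + 2·12 = 58
34(ω_sun−ω_arm) = −58(ω_ring−ω_arm),  ω_sun = 0, ω_arm = 1
ω_ring = 1 − (34/58)(0−1) = 46/29
ω_out/ω_in = 46/29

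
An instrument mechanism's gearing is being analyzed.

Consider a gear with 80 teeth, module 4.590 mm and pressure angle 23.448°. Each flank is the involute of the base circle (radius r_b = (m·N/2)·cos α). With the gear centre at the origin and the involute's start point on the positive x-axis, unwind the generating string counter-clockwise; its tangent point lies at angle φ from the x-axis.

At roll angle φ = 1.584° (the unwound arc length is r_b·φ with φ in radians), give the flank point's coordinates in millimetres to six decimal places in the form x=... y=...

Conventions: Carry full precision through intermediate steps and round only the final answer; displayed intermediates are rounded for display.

topology: single-mesh involute geometry — m = 4.590, N = 80
pitch radius r_p = m·N/2 = 4.590·80/2 = 183.600000
base radius r_b = r_p·cos α = 183.600000·cos 23.448° = 168.438604
roll angle φ = 1.584° = 0.02764602 rad
x = r_b·(cos φ + φ·sin φ) = 168.502961
y = r_b·(sin φ − φ·cos φ) = 0.001186

x=168.502961 y=0.001186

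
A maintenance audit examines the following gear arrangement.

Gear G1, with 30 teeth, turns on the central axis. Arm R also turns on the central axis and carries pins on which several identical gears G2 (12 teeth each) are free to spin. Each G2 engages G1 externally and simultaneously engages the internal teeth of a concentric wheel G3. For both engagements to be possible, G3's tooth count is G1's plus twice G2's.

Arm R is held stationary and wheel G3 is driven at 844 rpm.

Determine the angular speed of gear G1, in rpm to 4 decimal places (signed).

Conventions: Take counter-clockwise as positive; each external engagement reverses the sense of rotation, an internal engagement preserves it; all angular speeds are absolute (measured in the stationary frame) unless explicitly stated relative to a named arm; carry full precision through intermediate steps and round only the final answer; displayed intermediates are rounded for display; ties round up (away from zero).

recognized (axles ride arm R): planetary set, 30/12/54 teeth
normalise by the input: solve with ω_ring = 1, then scale by 844 rpm
ring teeth: 30 + 2·12 = 54
30(ω_sun−ω_arm) = −54(ω_ring−ω_arm),  ω_arm = 0, ω_ring = 1
ω_sun = 0 − (54/30)(1−0) = -9/5
scale: ω_sun = -9/5 × 844 rpm = -1519.2000 rpm

-1519.2000 rpm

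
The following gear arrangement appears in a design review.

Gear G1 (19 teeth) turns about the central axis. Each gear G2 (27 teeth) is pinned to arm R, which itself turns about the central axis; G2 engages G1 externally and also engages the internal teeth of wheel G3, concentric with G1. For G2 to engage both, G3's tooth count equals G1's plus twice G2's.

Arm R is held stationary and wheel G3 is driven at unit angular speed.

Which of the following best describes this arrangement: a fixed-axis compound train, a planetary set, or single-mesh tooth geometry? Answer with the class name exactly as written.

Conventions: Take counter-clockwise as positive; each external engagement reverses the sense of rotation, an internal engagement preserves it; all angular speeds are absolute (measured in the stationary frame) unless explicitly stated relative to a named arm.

planetary set (19T centre, 27T on arm, 73T internal) — Willis relation
classification: planetary set

planetary set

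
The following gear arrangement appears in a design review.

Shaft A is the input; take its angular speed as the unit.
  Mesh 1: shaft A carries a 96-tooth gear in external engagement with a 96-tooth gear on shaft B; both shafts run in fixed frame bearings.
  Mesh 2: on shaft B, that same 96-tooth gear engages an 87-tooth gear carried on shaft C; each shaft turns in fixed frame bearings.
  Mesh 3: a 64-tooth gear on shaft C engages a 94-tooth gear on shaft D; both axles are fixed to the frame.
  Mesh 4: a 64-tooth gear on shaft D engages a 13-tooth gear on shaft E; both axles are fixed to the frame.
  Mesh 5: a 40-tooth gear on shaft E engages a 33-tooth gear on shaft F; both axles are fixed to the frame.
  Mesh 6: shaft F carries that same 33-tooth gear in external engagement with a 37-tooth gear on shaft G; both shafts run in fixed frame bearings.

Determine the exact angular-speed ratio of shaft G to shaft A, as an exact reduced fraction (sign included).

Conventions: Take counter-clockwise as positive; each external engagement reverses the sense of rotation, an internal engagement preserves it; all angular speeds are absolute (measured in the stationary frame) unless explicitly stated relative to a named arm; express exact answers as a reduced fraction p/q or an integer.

class = fixed-axis compound train [6 meshes; 6 ratios multiply, 6 sense flips]
mesh 1 [96T→96T]: running ratio 1, sense −
mesh 2 [96T→87T]: running ratio 32/29, sense +
mesh 3 [64T→94T]: running ratio 1024/1363, sense −
mesh 4 [64T→13T]: running ratio 65536/17719, sense +
mesh 5 [40T→33T]: running ratio 2621440/584727, sense −
mesh 6 [33T→37T]: running ratio 2621440/655603, sense +
ω_out/ω_in = 2621440/655603

2621440/655603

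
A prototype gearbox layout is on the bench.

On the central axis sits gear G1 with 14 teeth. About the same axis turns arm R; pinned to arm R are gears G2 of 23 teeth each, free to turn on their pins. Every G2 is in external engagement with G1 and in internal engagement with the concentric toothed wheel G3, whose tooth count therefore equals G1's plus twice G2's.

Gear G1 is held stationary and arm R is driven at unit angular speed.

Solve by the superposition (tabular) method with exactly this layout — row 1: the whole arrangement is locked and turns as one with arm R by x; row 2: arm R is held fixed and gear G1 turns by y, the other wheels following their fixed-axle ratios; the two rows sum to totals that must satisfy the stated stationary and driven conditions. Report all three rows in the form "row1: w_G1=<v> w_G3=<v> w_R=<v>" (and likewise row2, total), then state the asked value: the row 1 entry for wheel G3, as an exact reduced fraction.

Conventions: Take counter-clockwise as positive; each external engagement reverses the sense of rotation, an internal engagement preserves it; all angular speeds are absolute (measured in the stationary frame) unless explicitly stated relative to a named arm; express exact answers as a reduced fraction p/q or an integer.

recognized (axles ride arm R): planetary set, 14/23/60 teeth
superposition row 1 [locked train]: every member turns x
row 2 — arm fixed, fixed-axis ratios: sun y, ring −(14/60)·y, arm 0
boundary: total ω_sun = x + y = 0 and total ω_arm = x = 1  ⇒  y = -1, x = 1
row 2 ring = −(14/60)·(-1) = 7/30
totals (row 1 + row 2): sun 1 + (-1) = 0, ring 1 + 7/30 = 37/30, arm 1 + 0 = 1
asked cell (row1, ring) = 1

row1: w_G1=1 w_G3=1 w_R=1
row2: w_G1=-1 w_G3=7/30 w_R=0
total: w_G1=0 w_G3=37/30 w_R=1
asked value: 1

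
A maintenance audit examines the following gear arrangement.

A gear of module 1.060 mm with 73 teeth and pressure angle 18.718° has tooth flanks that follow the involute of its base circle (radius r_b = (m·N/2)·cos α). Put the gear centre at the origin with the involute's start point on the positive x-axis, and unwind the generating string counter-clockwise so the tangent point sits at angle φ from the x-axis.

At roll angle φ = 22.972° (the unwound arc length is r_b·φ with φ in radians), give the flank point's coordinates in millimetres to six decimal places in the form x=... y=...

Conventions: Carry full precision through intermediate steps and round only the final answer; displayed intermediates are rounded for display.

x=39.471601 y=0.774656

recognized (one wheel, involute flank): single-mesh tooth geometry, m = 1.060, N = 73
pitch radius r_p = m·N/2 = 1.060·73/2 = 38.690000
base radius r_b = r_p·cos α = 38.690000·cos 18.718° = 36.643667
roll angle φ = 22.972° = 0.40093704 rad
x = r_b·(cos φ + φ·sin φ) = 39.471601
y = r_b·(sin φ − φ·cos φ) = 0.774656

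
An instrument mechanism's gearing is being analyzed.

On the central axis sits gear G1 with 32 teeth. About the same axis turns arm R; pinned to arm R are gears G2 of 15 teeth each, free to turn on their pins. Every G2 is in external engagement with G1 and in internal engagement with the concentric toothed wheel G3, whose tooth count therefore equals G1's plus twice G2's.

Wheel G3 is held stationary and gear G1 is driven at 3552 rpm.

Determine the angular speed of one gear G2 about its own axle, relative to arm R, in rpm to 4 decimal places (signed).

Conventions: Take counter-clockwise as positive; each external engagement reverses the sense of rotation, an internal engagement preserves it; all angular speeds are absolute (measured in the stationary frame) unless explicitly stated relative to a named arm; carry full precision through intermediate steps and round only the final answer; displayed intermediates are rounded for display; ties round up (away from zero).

topology: planetary set — G1 32T / G2 15T / G3 62T, arm = carrier (Willis)
normalise by the input: solve with ω_sun = 1, then scale by 3552 rpm
ring teeth: 32 + 2·15 = 62
32(ω_sun−ω_arm) = −62(ω_ring−ω_arm),  ω_ring = 0, ω_sun = 1
32(1−ω_arm) = −62(0−ω_arm)  ⇒  94·ω_arm = 32  ⇒  ω_arm = 16/47
sun–planet mesh: 32·(1−16/47) = −15·(ω_p−ω_arm)  ⇒  ω_p−ω_arm = -992/705
scale: ω_p−ω_arm = -992/705 × 3552 rpm = -4997.9915 rpm

-4997.9915 rpm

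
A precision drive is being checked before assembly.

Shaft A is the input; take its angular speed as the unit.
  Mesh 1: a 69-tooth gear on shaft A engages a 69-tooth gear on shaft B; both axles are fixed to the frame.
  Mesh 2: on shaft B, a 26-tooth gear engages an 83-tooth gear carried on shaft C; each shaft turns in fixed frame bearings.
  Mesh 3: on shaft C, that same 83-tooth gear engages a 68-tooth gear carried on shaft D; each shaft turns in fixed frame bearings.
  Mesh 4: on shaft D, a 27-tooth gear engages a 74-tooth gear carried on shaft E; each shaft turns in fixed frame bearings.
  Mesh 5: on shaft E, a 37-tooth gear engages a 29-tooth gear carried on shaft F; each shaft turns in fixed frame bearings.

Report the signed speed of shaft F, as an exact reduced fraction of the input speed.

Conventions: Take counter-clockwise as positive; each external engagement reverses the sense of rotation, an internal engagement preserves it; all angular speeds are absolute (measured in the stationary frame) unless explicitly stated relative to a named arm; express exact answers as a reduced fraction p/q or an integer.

-351/1972

5-mesh fixed-axis compound train (all bearings frame-fixed)
mesh 1 [69T→69T]: |ω|/ω_in = 1×69/69 = 1, sense flips to −
mesh 2 [26T→83T]: |ω|/ω_in = 1×26/83 = 26/83, sense flips to +
mesh 3 [83T→68T]: |ω|/ω_in = (26/83)×83/68 = 13/34, sense flips to −
mesh 4 [27T→74T]: |ω|/ω_in = (13/34)×27/74 = 351/2516, sense flips to +
mesh 5 [37T→29T]: |ω|/ω_in = (351/2516)×37/29 = 351/1972, sense flips to −
signed output speed (× input speed) = -351/1972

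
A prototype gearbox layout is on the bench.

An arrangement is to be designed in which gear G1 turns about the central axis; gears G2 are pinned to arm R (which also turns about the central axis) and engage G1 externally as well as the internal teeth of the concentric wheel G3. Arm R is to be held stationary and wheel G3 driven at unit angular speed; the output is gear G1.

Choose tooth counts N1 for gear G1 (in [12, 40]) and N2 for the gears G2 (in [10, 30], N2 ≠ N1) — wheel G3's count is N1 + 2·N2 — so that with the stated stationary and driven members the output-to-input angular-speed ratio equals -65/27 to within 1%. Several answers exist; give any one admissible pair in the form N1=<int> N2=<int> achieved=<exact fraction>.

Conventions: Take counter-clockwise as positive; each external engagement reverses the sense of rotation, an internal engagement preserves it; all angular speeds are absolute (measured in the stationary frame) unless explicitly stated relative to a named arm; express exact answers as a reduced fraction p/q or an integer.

planetary set to be sized for -65/27 (Willis relation)
Willis with ω_arm = 0: ω_sun/ω_ring = −N3/N1; set equal to -65/27  ⇒  N3/N1 = −(-65/27) = 65/27
N3 = N1 + 2·N2  ⇒  N2/N1 = (N3/N1 − 1)/2 = (65/27 − 1)/2 = 19/27
smallest multiple with N1 ≥ 12 and N2 ≥ 10: k = 1  ⇒  N1 = 1·27 = 27, N2 = 1·19 = 19 (N1 ≤ 40, N2 ≤ 30, N2 ≠ N1 ✓), N3 = 27 + 2·19 = 65
check: −N3/N1 with N1 = 27, N3 = 65 gives -65/27; |achieved − target| = 0 ≤ 13/540 ✓

N1=27 N2=19 achieved=-65/27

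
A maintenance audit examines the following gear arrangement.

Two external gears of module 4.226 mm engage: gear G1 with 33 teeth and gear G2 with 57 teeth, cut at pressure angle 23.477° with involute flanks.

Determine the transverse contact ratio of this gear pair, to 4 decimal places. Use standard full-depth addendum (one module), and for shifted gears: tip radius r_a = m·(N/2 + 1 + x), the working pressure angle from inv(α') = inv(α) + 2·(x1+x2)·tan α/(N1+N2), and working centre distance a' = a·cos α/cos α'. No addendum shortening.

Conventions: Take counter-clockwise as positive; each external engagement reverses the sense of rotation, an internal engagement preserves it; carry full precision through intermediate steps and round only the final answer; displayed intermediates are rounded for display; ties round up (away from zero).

topology: single-mesh involute geometry — m = 4.226, 33T/57T pair
base radii: r_b1 = 63.956838, r_b2 = 110.470902
tip radii: r_a1 = 73.955000, r_a2 = 124.667000
no profile shift: α' = α, a' = a
action lengths: √(r_a1²−r_b1²) = 37.133070, √(r_a2²−r_b2²) = 57.775779
base pitch p_b = π·m·cos α = 12.177354
CR = (37.133070 + 57.775779 − 190.170000·sin 23.47700°)/12.177354 = 1.572489
contact ratio ≈ 1.5725

1.5725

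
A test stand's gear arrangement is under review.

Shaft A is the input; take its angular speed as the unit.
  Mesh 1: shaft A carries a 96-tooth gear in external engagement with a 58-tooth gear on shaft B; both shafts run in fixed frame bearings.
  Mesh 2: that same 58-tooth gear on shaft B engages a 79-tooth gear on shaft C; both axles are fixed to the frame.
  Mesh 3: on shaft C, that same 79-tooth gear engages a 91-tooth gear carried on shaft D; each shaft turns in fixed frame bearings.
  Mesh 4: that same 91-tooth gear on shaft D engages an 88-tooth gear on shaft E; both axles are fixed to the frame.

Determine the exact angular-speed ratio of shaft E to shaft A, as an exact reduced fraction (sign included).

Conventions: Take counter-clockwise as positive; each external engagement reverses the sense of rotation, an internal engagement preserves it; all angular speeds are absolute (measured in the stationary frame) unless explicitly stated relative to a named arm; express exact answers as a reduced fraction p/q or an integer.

class = fixed-axis compound train [4 meshes; 4 ratios multiply, 4 sense flips]
mesh 1 [96T→58T]: running ratio 48/29, sense −
mesh 2 [58T→79T]: running ratio 96/79, sense +
mesh 3 [79T→91T]: running ratio 96/91, sense −
mesh 4 [91T→88T]: running ratio 12/11, sense +
ω_out/ω_in = 12/11

12/11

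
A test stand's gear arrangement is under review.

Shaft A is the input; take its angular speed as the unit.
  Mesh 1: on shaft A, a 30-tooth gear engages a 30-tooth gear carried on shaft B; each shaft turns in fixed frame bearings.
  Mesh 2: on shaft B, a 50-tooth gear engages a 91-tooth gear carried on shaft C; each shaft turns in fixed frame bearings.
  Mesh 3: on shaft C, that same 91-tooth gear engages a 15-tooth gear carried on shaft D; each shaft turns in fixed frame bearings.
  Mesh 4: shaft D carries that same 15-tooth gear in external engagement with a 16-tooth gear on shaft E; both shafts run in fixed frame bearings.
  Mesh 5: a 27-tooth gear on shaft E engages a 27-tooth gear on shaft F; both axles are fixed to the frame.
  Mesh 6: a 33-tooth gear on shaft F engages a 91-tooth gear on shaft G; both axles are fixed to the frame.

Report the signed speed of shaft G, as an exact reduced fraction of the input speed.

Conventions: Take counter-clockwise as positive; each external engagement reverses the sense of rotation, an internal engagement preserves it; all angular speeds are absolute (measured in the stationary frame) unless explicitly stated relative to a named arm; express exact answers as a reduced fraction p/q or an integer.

825/728

6-mesh fixed-axis compound train (all bearings frame-fixed)
mesh 1 [30T→30T]: |ω|/ω_in = 1×30/30 = 1, sense flips to −
mesh 2 [50T→91T]: |ω|/ω_in = 1×50/91 = 50/91, sense flips to +
mesh 3 [91T→15T]: |ω|/ω_in = (50/91)×91/15 = 10/3, sense flips to −
mesh 4 [15T→16T]: |ω|/ω_in = (10/3)×15/16 = 25/8, sense flips to +
mesh 5 [27T→27T]: |ω|/ω_in = (25/8)×27/27 = 25/8, sense flips to −
mesh 6 [33T→91T]: |ω|/ω_in = (25/8)×33/91 = 825/728, sense flips to +
signed output speed (× input speed) = 825/728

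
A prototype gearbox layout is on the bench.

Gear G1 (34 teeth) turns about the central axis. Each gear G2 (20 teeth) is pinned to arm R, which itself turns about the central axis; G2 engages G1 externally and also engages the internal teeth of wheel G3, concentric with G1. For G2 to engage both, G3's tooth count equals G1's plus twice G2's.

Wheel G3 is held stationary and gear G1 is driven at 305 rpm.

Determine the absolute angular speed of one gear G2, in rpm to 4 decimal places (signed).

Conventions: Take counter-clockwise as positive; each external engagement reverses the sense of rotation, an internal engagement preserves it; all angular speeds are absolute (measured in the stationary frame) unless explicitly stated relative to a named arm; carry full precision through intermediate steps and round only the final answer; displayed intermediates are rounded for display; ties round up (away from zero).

-259.2500 rpm

planetary set (34T centre, 20T on arm, 74T internal) — Willis relation
normalise by the input: solve with ω_sun = 1, then scale by 305 rpm
ring teeth: 34 + 2·20 = 74
34(ω_sun−ω_arm) = −74(ω_ring−ω_arm),  ω_ring = 0, ω_sun = 1
34(1−ω_arm) = −74(0−ω_arm)  ⇒  108·ω_arm = 34  ⇒  ω_arm = 17/54
sun–planet mesh: 34·(1−17/54) = −20·(ω_p−ω_arm)  ⇒  ω_p−ω_arm = -629/540
ω_p = 17/54 − 629/540 = -17/20
scale: ω_p = -17/20 × 305 rpm = -259.2500 rpm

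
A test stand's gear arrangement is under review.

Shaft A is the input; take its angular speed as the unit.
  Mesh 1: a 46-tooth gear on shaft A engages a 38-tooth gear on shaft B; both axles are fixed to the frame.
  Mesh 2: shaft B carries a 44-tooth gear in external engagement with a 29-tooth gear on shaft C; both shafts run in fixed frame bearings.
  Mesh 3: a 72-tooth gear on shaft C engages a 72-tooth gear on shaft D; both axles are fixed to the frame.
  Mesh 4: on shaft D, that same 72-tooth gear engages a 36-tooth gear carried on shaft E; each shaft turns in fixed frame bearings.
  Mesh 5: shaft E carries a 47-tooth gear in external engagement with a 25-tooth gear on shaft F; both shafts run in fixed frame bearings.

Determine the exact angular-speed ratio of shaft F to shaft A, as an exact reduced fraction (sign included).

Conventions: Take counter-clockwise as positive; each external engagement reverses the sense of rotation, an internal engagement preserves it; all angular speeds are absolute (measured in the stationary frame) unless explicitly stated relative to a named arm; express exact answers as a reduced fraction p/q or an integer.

-95128/13775

class = fixed-axis compound train [5 meshes; 5 ratios multiply, 5 sense flips]
mesh 1 [46T→38T]: running ratio 23/19, sense −
mesh 2 [44T→29T]: running ratio 1012/551, sense +
mesh 3 [72T→72T]: running ratio 1012/551, sense −
mesh 4 [72T→36T]: running ratio 2024/551, sense +
mesh 5 [47T→25T]: running ratio 95128/13775, sense −
ω_out/ω_in = -95128/13775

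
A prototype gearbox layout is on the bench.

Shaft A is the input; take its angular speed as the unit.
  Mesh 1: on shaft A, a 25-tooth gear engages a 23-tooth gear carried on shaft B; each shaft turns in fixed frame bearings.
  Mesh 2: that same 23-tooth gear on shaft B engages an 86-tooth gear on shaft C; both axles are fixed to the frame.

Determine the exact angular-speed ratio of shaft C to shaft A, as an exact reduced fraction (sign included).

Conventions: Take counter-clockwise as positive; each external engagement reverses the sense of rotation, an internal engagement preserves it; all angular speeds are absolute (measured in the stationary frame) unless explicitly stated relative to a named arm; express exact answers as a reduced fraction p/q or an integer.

25/86

class = fixed-axis compound train [2 meshes; 2 ratios multiply, 2 sense flips]
mesh 1 [25T→23T]: running ratio 25/23, sense −
mesh 2 [23T→86T]: running ratio 25/86, sense +
ω_out/ω_in = 25/86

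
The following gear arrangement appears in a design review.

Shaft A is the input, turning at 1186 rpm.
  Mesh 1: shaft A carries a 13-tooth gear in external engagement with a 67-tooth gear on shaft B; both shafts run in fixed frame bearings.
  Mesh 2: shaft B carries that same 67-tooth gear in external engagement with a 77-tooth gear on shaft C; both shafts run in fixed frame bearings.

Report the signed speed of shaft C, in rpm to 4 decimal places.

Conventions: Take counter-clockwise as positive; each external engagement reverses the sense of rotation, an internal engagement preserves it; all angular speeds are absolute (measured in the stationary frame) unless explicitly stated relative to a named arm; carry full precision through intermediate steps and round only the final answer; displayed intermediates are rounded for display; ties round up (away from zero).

+200.2338 rpm

recognized (3 fixed axles, 2 meshes): fixed-axis compound train
mesh 1 [13T→67T]: ω = 1186.0000×13/67 = 230.1194 rpm, sense flips to −
mesh 2 [67T→77T]: ω = 230.1194×67/77 = 200.2338 rpm, sense flips to +
signed output speed = +200.2338 rpm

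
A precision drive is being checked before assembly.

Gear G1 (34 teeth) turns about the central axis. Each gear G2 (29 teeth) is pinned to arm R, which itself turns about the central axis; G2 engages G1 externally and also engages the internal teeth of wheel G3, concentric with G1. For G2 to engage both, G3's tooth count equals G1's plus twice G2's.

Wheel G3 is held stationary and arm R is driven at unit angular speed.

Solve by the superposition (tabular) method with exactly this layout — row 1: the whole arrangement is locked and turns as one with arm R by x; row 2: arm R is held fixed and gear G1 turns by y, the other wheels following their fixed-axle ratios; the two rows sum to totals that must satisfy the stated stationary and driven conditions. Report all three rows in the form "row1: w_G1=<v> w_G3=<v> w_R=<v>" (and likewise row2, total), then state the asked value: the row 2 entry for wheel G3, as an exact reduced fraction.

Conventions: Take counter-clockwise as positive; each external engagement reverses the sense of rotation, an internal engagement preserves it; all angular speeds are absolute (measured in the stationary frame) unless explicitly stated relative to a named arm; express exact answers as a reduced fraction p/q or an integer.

topology: planetary set — G1 34T / G2 29T / G3 92T, arm = carrier (Willis)
superposition row 1 [locked train]: every member turns x
row 2: sun turns y, ring = −(34/92)·y, arm 0
boundary: total ω_ring = x − (34/92)·y = 0 and total ω_arm = x = 1  ⇒  y = 46/17, x = 1
row 2 ring = −(34/92)·46/17 = -1
totals (row 1 + row 2): sun 1 + 46/17 = 63/17, ring 1 + (-1) = 0, arm 1 + 0 = 1
asked cell (row2, ring) = -1

row1: w_G1=1 w_G3=1 w_R=1
row2: w_G1=46/17 w_G3=-1 w_R=0
total: w_G1=63/17 w_G3=0 w_R=1
asked value: -1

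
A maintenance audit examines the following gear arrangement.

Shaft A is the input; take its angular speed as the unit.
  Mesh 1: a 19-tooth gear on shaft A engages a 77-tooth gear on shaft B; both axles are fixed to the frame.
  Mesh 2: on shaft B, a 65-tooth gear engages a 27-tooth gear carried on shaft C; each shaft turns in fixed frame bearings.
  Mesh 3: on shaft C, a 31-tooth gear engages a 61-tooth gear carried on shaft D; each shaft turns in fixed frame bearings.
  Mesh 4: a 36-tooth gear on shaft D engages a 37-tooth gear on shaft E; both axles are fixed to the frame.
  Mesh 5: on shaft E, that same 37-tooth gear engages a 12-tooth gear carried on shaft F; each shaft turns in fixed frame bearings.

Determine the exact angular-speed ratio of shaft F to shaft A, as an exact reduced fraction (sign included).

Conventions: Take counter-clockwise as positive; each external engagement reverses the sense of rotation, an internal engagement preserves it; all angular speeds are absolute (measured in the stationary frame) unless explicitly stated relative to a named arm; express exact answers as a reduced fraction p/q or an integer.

class = fixed-axis compound train [5 meshes; 5 ratios multiply, 5 sense flips]
mesh 1 [19T→77T]: running ratio 19/77, sense −
mesh 2 [65T→27T]: running ratio 1235/2079, sense +
mesh 3 [31T→61T]: running ratio 38285/126819, sense −
mesh 4 [36T→37T]: running ratio 153140/521367, sense +
mesh 5 [37T→12T]: running ratio 38285/42273, sense −
ω_out/ω_in = -38285/42273

-38285/42273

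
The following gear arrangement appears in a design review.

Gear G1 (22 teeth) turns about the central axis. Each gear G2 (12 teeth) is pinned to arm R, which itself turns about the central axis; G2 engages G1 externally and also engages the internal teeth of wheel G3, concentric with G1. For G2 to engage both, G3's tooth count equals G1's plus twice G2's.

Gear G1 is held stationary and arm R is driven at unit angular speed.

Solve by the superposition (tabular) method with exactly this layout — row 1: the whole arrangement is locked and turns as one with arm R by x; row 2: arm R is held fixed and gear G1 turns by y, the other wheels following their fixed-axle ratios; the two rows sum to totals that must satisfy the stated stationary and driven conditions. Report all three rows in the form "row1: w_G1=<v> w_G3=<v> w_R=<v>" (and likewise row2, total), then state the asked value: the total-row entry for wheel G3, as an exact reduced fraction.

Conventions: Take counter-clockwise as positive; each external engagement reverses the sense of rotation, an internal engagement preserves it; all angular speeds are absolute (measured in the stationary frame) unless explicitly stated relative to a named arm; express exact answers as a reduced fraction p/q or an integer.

recognized (axles ride arm R): planetary set, 22/12/46 teeth
superposition row 1 [locked train]: every member turns x
row 2 (arm held, sun turns y): ω_ring = −(22/46)·y, ω_arm = 0
boundary: total ω_sun = x + y = 0 and total ω_arm = x = 1  ⇒  y = -1, x = 1
row 2 ring = −(22/46)·(-1) = 11/23
totals (row 1 + row 2): sun 1 + (-1) = 0, ring 1 + 11/23 = 34/23, arm 1 + 0 = 1
asked cell (total, ring) = 34/23

row1: w_G1=1 w_G3=1 w_R=1
row2: w_G1=-1 w_G3=11/23 w_R=0
total: w_G1=0 w_G3=34/23 w_R=1
asked value: 34/23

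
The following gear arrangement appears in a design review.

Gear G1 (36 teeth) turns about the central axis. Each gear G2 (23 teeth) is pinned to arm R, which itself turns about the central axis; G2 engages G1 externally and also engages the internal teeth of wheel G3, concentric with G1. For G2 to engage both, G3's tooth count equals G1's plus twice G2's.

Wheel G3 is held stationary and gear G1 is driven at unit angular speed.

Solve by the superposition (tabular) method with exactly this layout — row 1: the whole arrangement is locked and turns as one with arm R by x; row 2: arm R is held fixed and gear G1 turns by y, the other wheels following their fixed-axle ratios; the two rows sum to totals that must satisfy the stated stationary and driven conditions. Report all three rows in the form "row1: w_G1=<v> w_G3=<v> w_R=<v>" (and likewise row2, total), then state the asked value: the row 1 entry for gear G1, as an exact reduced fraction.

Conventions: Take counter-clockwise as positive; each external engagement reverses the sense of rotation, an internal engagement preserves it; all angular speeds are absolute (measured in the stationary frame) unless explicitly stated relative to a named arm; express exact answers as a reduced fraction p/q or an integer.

row1: w_G1=18/59 w_G3=18/59 w_R=18/59
row2: w_G1=41/59 w_G3=-18/59 w_R=0
total: w_G1=1 w_G3=0 w_R=18/59
asked value: 18/59

class = planetary set [G3 = 36+2·23 = 82; Willis about the carrier]
row 1 — lock + rotate with arm: ω_sun = ω_ring = ω_arm = x
row 2 — arm fixed, fixed-axis ratios: sun y, ring −(36/82)·y, arm 0
boundary: total ω_ring = x − (36/82)·y = 0 and total ω_sun = x + y = 1  ⇒  y = 41/59, x = 18/59
row 2 ring = −(36/82)·41/59 = -18/59
totals (row 1 + row 2): sun 18/59 + 41/59 = 1, ring 18/59 + (-18/59) = 0, arm 18/59 + 0 = 18/59
asked cell (row1, sun) = 18/59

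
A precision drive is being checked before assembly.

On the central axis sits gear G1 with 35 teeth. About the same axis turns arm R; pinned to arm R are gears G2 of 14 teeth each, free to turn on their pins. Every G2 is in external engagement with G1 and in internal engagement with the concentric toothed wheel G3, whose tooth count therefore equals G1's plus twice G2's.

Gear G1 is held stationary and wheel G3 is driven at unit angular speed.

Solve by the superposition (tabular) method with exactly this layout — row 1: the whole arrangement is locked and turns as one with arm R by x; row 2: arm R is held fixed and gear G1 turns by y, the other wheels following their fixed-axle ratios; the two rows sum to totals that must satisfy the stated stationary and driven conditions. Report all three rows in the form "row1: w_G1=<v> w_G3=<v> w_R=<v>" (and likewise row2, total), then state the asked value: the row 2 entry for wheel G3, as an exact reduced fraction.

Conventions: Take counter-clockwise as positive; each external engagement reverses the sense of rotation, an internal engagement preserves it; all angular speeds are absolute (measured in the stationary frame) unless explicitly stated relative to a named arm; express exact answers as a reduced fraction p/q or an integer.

recognized (axles ride arm R): planetary set, 35/14/63 teeth
superposition row 1 [locked train]: every member turns x
row 2: sun turns y, ring = −(35/63)·y, arm 0
boundary: total ω_sun = x + y = 0 and total ω_ring = x − (35/63)·y = 1  ⇒  y = -9/14, x = 9/14
row 2 ring = −(35/63)·(-9/14) = 5/14
totals (row 1 + row 2): sun 9/14 + (-9/14) = 0, ring 9/14 + 5/14 = 1, arm 9/14 + 0 = 9/14
asked cell (row2, ring) = 5/14

row1: w_G1=9/14 w_G3=9/14 w_R=9/14
row2: w_G1=-9/14 w_G3=5/14 w_R=0
total: w_G1=0 w_G3=1 w_R=9/14
asked value: 5/14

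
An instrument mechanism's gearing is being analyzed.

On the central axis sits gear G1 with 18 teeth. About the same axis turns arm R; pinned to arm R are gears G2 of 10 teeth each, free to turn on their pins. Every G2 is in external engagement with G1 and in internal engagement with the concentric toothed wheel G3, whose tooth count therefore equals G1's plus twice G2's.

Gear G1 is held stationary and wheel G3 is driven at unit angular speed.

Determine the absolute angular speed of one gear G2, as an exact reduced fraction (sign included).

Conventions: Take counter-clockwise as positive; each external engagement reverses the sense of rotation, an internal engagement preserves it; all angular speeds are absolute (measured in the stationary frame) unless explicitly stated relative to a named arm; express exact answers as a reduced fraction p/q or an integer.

class = planetary set [G3 = 18+2·10 = 38; Willis about the carrier]
ring teeth: 18 + 2·10 = 38
18(ω_sun−ω_arm) = −38(ω_ring−ω_arm),  ω_sun = 0, ω_ring = 1
18(0−ω_arm) = −38(1−ω_arm)  ⇒  56·ω_arm = 38  ⇒  ω_arm = 19/28
sun–planet mesh: 18·(0−19/28) = −10·(ω_p−ω_arm)  ⇒  ω_p−ω_arm = 171/140
ω_p = 19/28 + 171/140 = 19/10
exact speed ratio = 19/10

19/10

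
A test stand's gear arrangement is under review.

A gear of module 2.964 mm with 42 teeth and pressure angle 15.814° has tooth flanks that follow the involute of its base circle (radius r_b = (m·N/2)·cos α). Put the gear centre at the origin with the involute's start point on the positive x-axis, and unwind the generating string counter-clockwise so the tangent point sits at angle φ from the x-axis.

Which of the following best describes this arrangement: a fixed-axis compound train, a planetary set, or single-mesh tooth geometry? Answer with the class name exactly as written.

single-mesh involute tooth geometry (42T wheel at module 2.964)
classification: single-mesh tooth geometry

single-mesh tooth geometry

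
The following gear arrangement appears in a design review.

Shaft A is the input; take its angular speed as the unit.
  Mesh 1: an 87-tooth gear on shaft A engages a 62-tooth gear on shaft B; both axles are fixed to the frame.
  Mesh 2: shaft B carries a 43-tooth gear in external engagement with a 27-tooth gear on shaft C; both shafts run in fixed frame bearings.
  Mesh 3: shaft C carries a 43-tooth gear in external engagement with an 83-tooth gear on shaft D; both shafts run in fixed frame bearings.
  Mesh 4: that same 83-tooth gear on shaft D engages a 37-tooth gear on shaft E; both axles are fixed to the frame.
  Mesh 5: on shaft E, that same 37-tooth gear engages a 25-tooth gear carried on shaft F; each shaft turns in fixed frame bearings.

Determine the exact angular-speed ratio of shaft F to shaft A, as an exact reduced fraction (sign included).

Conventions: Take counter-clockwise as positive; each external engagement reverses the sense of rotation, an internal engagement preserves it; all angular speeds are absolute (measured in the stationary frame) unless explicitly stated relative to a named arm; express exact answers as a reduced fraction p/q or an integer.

class = fixed-axis compound train [5 meshes; 5 ratios multiply, 5 sense flips]
mesh 1 [87T→62T]: running ratio 87/62, sense −
mesh 2 [43T→27T]: running ratio 1247/558, sense +
mesh 3 [43T→83T]: running ratio 53621/46314, sense −
mesh 4 [83T→37T]: running ratio 53621/20646, sense +
mesh 5 [37T→25T]: running ratio 53621/13950, sense −
ω_out/ω_in = -53621/13950

-53621/13950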